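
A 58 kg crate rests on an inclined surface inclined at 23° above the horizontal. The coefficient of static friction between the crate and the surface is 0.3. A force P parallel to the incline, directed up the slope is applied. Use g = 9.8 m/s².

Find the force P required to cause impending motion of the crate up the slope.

At impending motion up the slope, friction acts down-slope at its limit: f = μ_s N.
P is parallel to the surface, so N = m g cos θ = 523 N.
Along the incline: P = m g sin θ + μ_s N = 222 + 0.3×523 = 379 N.

P ≈ 379 N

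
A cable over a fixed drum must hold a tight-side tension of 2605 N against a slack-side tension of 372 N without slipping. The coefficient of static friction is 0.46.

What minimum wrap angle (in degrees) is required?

β_min ≈ 242°

T₂/T₁ = e^{μβ} → β = ln(T₂/T₁)/μ.
β = ln(2605/372)/0.46 = 1.946/0.46 = 4.231 rad.
In degrees: β = 4.231 × 180/π = 242°.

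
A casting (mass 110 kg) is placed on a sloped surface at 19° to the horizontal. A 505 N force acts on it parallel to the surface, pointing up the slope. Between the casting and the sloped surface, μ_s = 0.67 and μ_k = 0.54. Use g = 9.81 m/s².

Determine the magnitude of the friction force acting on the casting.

The normal reaction is N = m g cos θ = 1020 N.
The friction needed for equilibrium is m g sin θ − P = 351.3 − 505 = -153.7 N, measured positive up-slope.
The static-friction ceiling is μ_s N = 0.67 × 1020 = 683.6 N.
Since |-153.7| ≤ 683.6 N, no slip — friction simply equals what equilibrium demands.

f ≈ 154 N (down the incline)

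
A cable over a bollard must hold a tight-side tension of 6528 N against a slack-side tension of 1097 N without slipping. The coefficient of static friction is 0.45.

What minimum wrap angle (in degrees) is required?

β_min ≈ 227°

T₂/T₁ = e^{μβ} → β = ln(T₂/T₁)/μ.
β = ln(6528/1097)/0.45 = 1.784/0.45 = 3.963 rad.
In degrees: β = 3.963 × 180/π = 227°.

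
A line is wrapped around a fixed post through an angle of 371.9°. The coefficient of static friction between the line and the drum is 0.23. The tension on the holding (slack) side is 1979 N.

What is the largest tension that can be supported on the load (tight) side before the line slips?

T_max ≈ 8810 N

At impending slip the capstan equation gives T₂/T₁ = e^{μβ} with β in radians.
β = 371.9° × π/180 = 6.491 rad.
e^{μβ} = e^{0.23×6.491} = 4.45.
T₂ = T₁ · e^{μβ} = 1979 × 4.45 = 8810 N.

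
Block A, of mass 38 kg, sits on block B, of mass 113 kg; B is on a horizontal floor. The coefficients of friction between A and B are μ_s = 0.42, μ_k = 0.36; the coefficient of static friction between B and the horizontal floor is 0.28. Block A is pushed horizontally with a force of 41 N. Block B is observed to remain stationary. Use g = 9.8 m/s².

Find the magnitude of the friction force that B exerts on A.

f ≈ 41 N

Normal force at the A–B interface: N₁ = m_A g = 372.4 N.
So the A–B interface can sustain at most μ_s N₁ = 156.4 N of static friction.
P = 41 N is within that limit, so A and B move together (both at rest); the A–B friction is simply f₁ = P = 41 N.
B experiences an equal 41 N forward from A (third law). B is in equilibrium, so the floor supplies f₂ = 41 N of static friction (limit μ_s(m_A+m_B)g = 414.3 N, not exceeded).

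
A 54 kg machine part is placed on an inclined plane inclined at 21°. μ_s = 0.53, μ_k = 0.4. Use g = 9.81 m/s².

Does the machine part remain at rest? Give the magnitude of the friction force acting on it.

N = m g cos θ = 495 N.
Down-slope weight component: m g sin θ = 190 N.
μ_s N = 262 N.
190 ≤ 262 N, so it stays put; friction = 190 N.

f ≈ 190 N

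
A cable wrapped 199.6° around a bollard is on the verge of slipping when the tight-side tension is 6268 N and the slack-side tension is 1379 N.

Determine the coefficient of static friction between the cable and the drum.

μ ≈ 0.435

T₂/T₁ = e^{μβ} → μ = ln(T₂/T₁)/β.
β = 199.6° = 3.484 rad.
μ = ln(6268/1379)/3.484 = ln(4.545)/3.484 = 0.435.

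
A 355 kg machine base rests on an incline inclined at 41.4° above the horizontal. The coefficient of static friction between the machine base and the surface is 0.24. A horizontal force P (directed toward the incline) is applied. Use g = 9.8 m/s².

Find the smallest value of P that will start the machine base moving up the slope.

At impending motion up the slope, friction acts down-slope at its limit: f = μ_s N.
Perpendicular to the incline: N = m g cos θ + P sin θ.
Along the incline: P cos θ = m g sin θ + μ_s N = m g sin θ + μ_s (m g cos θ + P sin θ).
Solving, P (cos θ − μ_s sin θ) = m g (sin θ + μ_s cos θ), so P = 355×9.8×(sin 41.4° + 0.24 cos 41.4°)/(cos 41.4° − 0.24 sin 41.4°) = 3480×0.8413/0.5914 = 4950 N.

P ≈ 4950 N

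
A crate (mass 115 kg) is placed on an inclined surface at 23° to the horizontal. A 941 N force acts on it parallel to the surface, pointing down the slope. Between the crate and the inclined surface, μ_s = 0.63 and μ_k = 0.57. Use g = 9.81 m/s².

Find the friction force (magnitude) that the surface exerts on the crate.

Perpendicular to the surface, N = m g cos θ = 115·9.81·cos 23° = 1038 N.
For equilibrium along the incline the friction force must supply f = m g sin θ + P = 440.8 + 941 = 1382 N (positive meaning up-slope).
Static friction can supply at most μ_s N = 654.2 N.
|1382| exceeds 654.2 N, so the crate slips down-slope; friction is kinetic, f = μ_k N = 0.57×1038 = 592 N.

f ≈ 592 N (up the incline)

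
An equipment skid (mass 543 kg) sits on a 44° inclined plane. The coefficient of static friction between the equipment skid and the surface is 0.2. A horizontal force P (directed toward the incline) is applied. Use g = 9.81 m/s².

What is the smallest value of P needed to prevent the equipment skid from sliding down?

The equipment skid tends to slide down (tan θ > μ_s), so at the point of impending slip friction acts up-slope at its limit: f = μ_s N.
Perpendicular to the incline: N = m g cos θ + P sin θ.
Along the incline: P cos θ + μ_s N = m g sin θ, i.e. P cos θ + μ_s (m g cos θ + P sin θ) = m g sin θ.
Solving, P (cos θ + μ_s sin θ) = m g (sin θ − μ_s cos θ), so P = 5330×0.5508/0.8583 = 3420 N.

P_min ≈ 3420 N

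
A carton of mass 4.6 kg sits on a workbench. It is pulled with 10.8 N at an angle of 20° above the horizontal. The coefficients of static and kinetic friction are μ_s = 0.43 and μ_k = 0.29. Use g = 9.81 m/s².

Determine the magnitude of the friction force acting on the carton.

Vertical equilibrium gives N = m g − P sin α = 41.43 N.
For equilibrium, f = P cos α = 10.8×cos 20° = 10.15 N.
μ_s N = 0.43 × 41.43 = 17.82 N.
Since 10.15 N does not exceed the limit, the carton stays at rest and f = 10.1 N.

f ≈ 10.1 N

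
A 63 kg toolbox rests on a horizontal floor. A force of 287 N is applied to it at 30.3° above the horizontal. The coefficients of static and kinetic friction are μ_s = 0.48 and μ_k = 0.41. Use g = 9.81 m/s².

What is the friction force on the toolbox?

N = m g − P sin α = 618 − 287×sin 30.3° = 473.2 N.
Horizontally, friction must balance P cos α = 247.8 N.
μ_s N = 0.48 × 473.2 = 227.2 N.
247.8 > 227.2 N → the toolbox slides; f = μ_k N = 0.41×473.2 = 194 N.

f ≈ 194 N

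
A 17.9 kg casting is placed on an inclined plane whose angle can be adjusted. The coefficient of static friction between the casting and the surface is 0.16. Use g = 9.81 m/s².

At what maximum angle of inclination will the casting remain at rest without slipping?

θ_max ≈ 9.09°

At the slip threshold, m g sin θ = μ_s · m g cos θ, so tan θ = μ_s.
θ_max = arctan(0.16) = 9.09°.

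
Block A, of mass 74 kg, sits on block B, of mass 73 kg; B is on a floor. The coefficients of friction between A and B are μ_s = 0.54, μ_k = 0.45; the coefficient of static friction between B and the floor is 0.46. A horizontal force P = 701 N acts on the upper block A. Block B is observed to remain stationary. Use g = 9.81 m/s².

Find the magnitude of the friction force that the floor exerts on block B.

The normal force B exerts on A is simply A's weight, N₁ = 725.9 N.
Maximum static friction on A from B: μ_s N₁ = 0.54×725.9 = 392 N.
P = 701 N exceeds that limit, so A slips over B and the interface friction becomes kinetic: f₁ = μ_k N₁ = 0.45×725.9 = 327 N.
By Newton's third law B feels 327 N forward from A. With B stationary, the floor's static friction on B balances it: f₂ = 327 N (well within μ_s(m_A+m_B)g = 663.4 N).

f ≈ 327 N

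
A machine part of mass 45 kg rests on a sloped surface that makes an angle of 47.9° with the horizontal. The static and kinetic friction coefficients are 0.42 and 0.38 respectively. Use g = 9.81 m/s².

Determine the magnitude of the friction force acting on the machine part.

Perpendicular to the surface, N = m g cos θ = 45·9.81·cos 47.9° = 296 N.
Along the slope the weight component is m g sin θ = 327.5 N; friction must supply exactly this, acting up-slope.
Maximum static friction available: μ_s N = 0.42 × 296 = 124.3 N.
|327.5| exceeds 124.3 N, so the machine part slips down-slope; friction is kinetic, f = μ_k N = 0.38×296 = 112 N.

f ≈ 112 N (up the incline)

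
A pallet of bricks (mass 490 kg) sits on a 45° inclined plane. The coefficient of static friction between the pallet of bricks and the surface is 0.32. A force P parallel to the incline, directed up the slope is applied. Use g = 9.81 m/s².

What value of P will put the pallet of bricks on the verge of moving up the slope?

At impending motion up the slope, friction acts down-slope at its limit: f = μ_s N.
P is parallel to the surface, so N = m g cos θ = 3400 N.
Along the incline: P = m g sin θ + μ_s N = 3400 + 0.32×3400 = 4490 N.

P ≈ 4490 N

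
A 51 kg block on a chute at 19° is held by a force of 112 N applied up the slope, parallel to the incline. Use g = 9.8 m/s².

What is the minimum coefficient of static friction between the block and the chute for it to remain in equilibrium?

N = m g cos θ = 472.6 N.
Friction must make up the shortfall along the incline: f = m g sin θ − P = 162.7 − 112 = 50.72 N.
At the threshold f = μ_s N, so μ_s,min = 50.72/472.6 = 0.107.

μ_s,min ≈ 0.107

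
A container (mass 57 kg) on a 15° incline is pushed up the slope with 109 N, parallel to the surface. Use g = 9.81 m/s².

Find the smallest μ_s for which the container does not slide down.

N = m g cos θ = 540.1 N.
Friction must make up the shortfall along the incline: f = m g sin θ − P = 144.7 − 109 = 35.72 N.
At the threshold f = μ_s N, so μ_s,min = 35.72/540.1 = 0.0661.

μ_s,min ≈ 0.0661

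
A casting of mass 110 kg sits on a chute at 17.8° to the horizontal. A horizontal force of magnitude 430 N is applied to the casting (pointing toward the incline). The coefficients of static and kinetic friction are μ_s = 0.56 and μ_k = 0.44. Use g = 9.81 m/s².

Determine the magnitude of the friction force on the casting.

f ≈ 79.5 N (down the incline)

The horizontal push has a component P sin θ into the surface, so N = m g cos θ + P sin θ = 1027 + 131.4 = 1159 N.
Along the incline, the net driving force (taking up-slope positive) is P cos θ − m g sin θ = 409.4 − 329.9 = 79.54 N, so equilibrium requires friction f = -79.54 N (down-slope).
The limit of static friction is μ_s N = 649 N.
Since 79.54 N is within the 649 N limit, the casting stays put and friction is exactly 79.5 N.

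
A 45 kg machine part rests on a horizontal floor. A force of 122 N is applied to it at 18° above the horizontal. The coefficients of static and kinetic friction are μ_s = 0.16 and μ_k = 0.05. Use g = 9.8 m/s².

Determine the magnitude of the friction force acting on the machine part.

f ≈ 20.2 N

The vertical component of P reduces the normal force: N = m g − P sin α = 441 − 37.7 = 403.3 N.
The horizontal driving force is P cos α = 116 N, so equilibrium needs friction f = 116 N.
μ_s N = 0.16 × 403.3 = 64.53 N.
116 > 64.53 N → the machine part slides; f = μ_k N = 0.05×403.3 = 20.2 N.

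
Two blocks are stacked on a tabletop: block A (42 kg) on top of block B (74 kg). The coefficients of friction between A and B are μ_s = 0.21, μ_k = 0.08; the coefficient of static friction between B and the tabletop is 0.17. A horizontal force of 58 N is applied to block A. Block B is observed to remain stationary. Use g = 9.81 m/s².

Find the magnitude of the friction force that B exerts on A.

f ≈ 58 N

The normal force B exerts on A is simply A's weight, N₁ = 412 N.
Maximum static friction on A from B: μ_s N₁ = 0.21×412 = 86.52 N.
P = 58 N is within that limit, so A and B move together (both at rest); the A–B friction is simply f₁ = P = 58 N.
B experiences an equal 58 N forward from A (third law). B is in equilibrium, so the floor supplies f₂ = 58 N of static friction (limit μ_s(m_A+m_B)g = 193.5 N, not exceeded).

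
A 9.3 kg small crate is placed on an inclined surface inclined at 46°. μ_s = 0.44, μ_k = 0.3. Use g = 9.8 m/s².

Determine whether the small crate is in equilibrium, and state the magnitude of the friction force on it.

f ≈ 19 N

N = m g cos θ = 63.3 N.
Down-slope weight component: m g sin θ = 65.6 N.
μ_s N = 27.9 N.
65.6 > 27.9 N, so it slides; kinetic friction f = μ_k N = 0.3×63.3 = 19 N.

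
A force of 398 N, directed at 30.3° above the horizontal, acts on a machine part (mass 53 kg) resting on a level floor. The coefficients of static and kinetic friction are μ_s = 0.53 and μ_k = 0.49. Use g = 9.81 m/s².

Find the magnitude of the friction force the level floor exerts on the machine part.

The vertical component of P reduces the normal force: N = m g − P sin α = 519.9 − 200.8 = 319.1 N.
Horizontally, friction must balance P cos α = 343.6 N.
The static-friction limit is μ_s N = 169.1 N.
343.6 > 169.1 N → the machine part slides; f = μ_k N = 0.49×319.1 = 156 N.

f ≈ 156 N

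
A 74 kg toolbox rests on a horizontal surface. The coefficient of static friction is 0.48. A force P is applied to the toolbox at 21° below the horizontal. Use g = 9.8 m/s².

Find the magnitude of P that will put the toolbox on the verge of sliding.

P ≈ 457 N

N = m g + P sin α (the push presses the toolbox into the horizontal surface).
At impending slip, P cos α = μ_s N = μ_s (m g + P sin α).
Solving: P (cos α − μ_s sin α) = μ_s m g → P = 0.48×725/(cos 21° − 0.48 sin 21°) = 348/0.7616 = 457 N.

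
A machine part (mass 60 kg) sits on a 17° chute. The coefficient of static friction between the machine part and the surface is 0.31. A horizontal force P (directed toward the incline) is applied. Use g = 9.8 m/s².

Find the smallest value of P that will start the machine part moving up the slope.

At impending motion up the slope, friction acts down-slope at its limit: f = μ_s N.
Perpendicular to the incline: N = m g cos θ + P sin θ.
Along the incline: P cos θ = m g sin θ + μ_s N = m g sin θ + μ_s (m g cos θ + P sin θ).
Solving, P (cos θ − μ_s sin θ) = m g (sin θ + μ_s cos θ), so P = 60×9.8×(sin 17° + 0.31 cos 17°)/(cos 17° − 0.31 sin 17°) = 588×0.5888/0.8657 = 400 N.

P ≈ 400 N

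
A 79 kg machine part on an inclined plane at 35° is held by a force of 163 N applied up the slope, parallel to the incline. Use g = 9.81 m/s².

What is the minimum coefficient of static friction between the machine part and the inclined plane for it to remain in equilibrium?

N = m g cos θ = 634.8 N.
Friction must make up the shortfall along the incline: f = m g sin θ − P = 444.5 − 163 = 281.5 N.
At the threshold f = μ_s N, so μ_s,min = 281.5/634.8 = 0.443.

μ_s,min ≈ 0.443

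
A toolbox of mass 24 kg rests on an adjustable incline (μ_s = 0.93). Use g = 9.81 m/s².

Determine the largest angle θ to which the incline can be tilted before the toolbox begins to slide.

θ_max ≈ 42.9°

At the slip threshold, m g sin θ = μ_s · m g cos θ, so tan θ = μ_s.
θ_max = arctan(0.93) = 42.9°.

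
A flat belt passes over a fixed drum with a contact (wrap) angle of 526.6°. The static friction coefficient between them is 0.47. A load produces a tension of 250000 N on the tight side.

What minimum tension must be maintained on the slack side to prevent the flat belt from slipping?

Capstan equation at impending slip: T_tight/T_slack = e^{μβ}.
β = 526.6° = 9.191 rad; e^{μβ} = e^{0.47×9.191} = 75.17.
T_slack = T_tight / e^{μβ} = 250000 / 75.17 = 3330 N.

T_min ≈ 3330 N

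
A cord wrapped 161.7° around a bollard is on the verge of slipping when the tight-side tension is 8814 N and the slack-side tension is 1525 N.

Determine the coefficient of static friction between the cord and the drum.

μ ≈ 0.622

T₂/T₁ = e^{μβ} → μ = ln(T₂/T₁)/β.
β = 161.7° = 2.822 rad.
μ = ln(8814/1525)/2.822 = ln(5.78)/2.822 = 0.622.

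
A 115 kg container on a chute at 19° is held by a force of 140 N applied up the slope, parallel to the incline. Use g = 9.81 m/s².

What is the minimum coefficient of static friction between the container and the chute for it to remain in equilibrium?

μ_s,min ≈ 0.213

N = m g cos θ = 1067 N.
Friction must make up the shortfall along the incline: f = m g sin θ − P = 367.3 − 140 = 227.3 N.
At the threshold f = μ_s N, so μ_s,min = 227.3/1067 = 0.213.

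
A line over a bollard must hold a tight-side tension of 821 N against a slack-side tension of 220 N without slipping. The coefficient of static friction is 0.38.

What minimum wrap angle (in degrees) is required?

T₂/T₁ = e^{μβ} → β = ln(T₂/T₁)/μ.
β = ln(821/220)/0.38 = 1.317/0.38 = 3.466 rad.
In degrees: β = 3.466 × 180/π = 199°.

β_min ≈ 199°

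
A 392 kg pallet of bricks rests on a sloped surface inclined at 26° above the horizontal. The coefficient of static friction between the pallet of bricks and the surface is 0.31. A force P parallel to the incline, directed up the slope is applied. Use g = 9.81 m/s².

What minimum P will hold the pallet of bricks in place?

The pallet of bricks tends to slide down (tan θ > μ_s), so at the point of impending slip friction acts up-slope at its limit: f = μ_s N.
P is parallel to the surface, so N = m g cos θ = 3460 N.
Along the incline: P + μ_s N = m g sin θ, so P = 1690 − 0.31×3460 = 614 N.

P_min ≈ 614 N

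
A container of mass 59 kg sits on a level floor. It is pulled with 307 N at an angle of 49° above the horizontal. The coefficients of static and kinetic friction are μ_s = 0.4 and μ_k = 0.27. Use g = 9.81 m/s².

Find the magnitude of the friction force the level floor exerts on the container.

The vertical component of P reduces the normal force: N = m g − P sin α = 578.8 − 231.7 = 347.1 N.
For equilibrium, f = P cos α = 307×cos 49° = 201.4 N.
The static-friction limit is μ_s N = 138.8 N.
201.4 > 138.8 N → the container slides; f = μ_k N = 0.27×347.1 = 93.7 N.

f ≈ 93.7 N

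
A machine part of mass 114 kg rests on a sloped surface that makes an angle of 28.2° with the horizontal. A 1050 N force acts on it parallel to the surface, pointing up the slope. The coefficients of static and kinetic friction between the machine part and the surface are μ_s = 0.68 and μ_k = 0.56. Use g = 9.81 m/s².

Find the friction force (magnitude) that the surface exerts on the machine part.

The normal reaction is N = m g cos θ = 985.6 N.
For equilibrium along the incline the friction force must supply f = m g sin θ − P = 528.5 − 1050 = -521.5 N (positive meaning up-slope).
Maximum static friction available: μ_s N = 0.68 × 985.6 = 670.2 N.
Since |-521.5| ≤ 670.2 N, no slip — friction simply equals what equilibrium demands.

f ≈ 522 N (down the incline)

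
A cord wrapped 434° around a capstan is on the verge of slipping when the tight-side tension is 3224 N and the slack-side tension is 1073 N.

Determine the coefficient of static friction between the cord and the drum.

T₂/T₁ = e^{μβ} → μ = ln(T₂/T₁)/β.
β = 434° = 7.575 rad.
μ = ln(3224/1073)/7.575 = ln(3.005)/7.575 = 0.145.

μ ≈ 0.145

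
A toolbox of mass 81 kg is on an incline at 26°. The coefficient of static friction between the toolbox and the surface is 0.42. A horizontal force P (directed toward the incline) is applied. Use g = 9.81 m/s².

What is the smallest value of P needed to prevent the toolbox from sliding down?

The toolbox tends to slide down (tan θ > μ_s), so at the point of impending slip friction acts up-slope at its limit: f = μ_s N.
Perpendicular to the incline: N = m g cos θ + P sin θ.
Along the incline: P cos θ + μ_s N = m g sin θ, i.e. P cos θ + μ_s (m g cos θ + P sin θ) = m g sin θ.
Solving, P (cos θ + μ_s sin θ) = m g (sin θ − μ_s cos θ), so P = 795×0.06088/1.083 = 44.7 N.

P_min ≈ 44.7 N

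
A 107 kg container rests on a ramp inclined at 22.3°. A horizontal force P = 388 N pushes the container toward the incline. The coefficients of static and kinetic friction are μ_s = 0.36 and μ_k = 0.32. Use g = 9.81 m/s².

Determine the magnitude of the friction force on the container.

Resolve perpendicular to the incline: N = m g cos θ + P sin θ = 107×9.81×cos 22.3° + 388×sin 22.3° = 1118 N.
Along the incline, the net driving force (taking up-slope positive) is P cos θ − m g sin θ = 359 − 398.3 = -39.32 N, so equilibrium requires friction f = 39.32 N (up-slope).
Maximum static friction: μ_s N = 0.36 × 1118 = 402.6 N.
|f_req| = 39.32 ≤ 402.6 N → the container is in equilibrium; friction equals the required value.

f ≈ 39.3 N (up the incline)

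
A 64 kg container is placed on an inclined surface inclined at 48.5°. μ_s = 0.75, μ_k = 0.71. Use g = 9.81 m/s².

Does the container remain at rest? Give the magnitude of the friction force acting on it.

N = m g cos θ = 416 N.
Down-slope weight component: m g sin θ = 470 N.
μ_s N = 312 N.
470 > 312 N, so it slides; kinetic friction f = μ_k N = 0.71×416 = 295 N.

f ≈ 295 N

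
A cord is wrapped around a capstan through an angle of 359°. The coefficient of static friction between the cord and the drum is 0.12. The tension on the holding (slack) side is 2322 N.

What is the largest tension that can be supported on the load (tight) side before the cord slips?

At impending slip the capstan equation gives T₂/T₁ = e^{μβ} with β in radians.
β = 359° × π/180 = 6.266 rad.
e^{μβ} = e^{0.12×6.266} = 2.121.
T₂ = T₁ · e^{μβ} = 2322 × 2.121 = 4920 N.

T_max ≈ 4920 N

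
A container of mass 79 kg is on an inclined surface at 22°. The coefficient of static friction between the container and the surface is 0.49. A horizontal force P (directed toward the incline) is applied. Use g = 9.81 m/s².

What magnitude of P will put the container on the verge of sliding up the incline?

P ≈ 864 N

At impending motion up the slope, friction acts down-slope at its limit: f = μ_s N.
Perpendicular to the incline: N = m g cos θ + P sin θ.
Along the incline: P cos θ = m g sin θ + μ_s N = m g sin θ + μ_s (m g cos θ + P sin θ).
Solving, P (cos θ − μ_s sin θ) = m g (sin θ + μ_s cos θ), so P = 79×9.81×(sin 22° + 0.49 cos 22°)/(cos 22° − 0.49 sin 22°) = 775×0.8289/0.7436 = 864 N.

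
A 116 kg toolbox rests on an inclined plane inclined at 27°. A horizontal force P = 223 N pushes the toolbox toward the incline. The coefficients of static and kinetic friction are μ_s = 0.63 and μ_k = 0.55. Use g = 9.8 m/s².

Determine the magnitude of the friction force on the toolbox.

The horizontal push has a component P sin θ into the surface, so N = m g cos θ + P sin θ = 1013 + 101.2 = 1114 N.
Along the incline, the net driving force (taking up-slope positive) is P cos θ − m g sin θ = 198.7 − 516.1 = -317.4 N, so equilibrium requires friction f = 317.4 N (up-slope).
The limit of static friction is μ_s N = 701.9 N.
|f_req| = 317.4 ≤ 701.9 N → the toolbox is in equilibrium; friction equals the required value.

f ≈ 317 N (up the incline)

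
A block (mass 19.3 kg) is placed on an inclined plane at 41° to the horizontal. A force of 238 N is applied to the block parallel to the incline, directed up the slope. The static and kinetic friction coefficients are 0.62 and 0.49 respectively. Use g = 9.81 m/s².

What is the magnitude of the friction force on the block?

f ≈ 70 N (down the incline)

The normal reaction is N = m g cos θ = 142.9 N.
Parallel to the incline, ΣF = 0 gives f = m g sin θ − P = 124.2 − 238 = -113.8 N (up-slope positive).
Static friction can supply at most μ_s N = 88.59 N.
Since |-113.8| > 88.59 N, static friction cannot hold it; the block slides up the incline and kinetic friction applies: f = μ_k N = 0.49 × 142.9 = 70 N.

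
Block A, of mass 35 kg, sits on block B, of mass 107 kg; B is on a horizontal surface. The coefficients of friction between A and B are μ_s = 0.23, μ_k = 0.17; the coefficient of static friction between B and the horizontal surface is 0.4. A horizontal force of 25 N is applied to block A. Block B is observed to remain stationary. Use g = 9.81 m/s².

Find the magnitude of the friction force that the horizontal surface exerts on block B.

f ≈ 25 N

Between the blocks, N₁ = m_A g = 343.4 N.
Maximum static friction on A from B: μ_s N₁ = 0.23×343.4 = 78.97 N.
P = 25 N is within that limit, so A and B move together (both at rest); the A–B friction is simply f₁ = P = 25 N.
By Newton's third law B feels 25 N forward from A. With B stationary, the floor's static friction on B balances it: f₂ = 25 N (well within μ_s(m_A+m_B)g = 557.2 N).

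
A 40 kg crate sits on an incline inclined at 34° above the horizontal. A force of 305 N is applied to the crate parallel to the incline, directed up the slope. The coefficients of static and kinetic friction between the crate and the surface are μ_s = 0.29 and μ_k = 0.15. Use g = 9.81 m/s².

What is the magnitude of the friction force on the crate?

Normal force: N = m g cos θ = 40 × 9.81 × cos 34° = 325.3 N.
For equilibrium along the incline the friction force must supply f = m g sin θ − P = 219.4 − 305 = -85.57 N (positive meaning up-slope).
Maximum static friction available: μ_s N = 0.29 × 325.3 = 94.34 N.
Since |-85.57| ≤ 94.34 N, static friction is sufficient; f equals the required value, not μ_s N.

f ≈ 85.6 N (down the incline)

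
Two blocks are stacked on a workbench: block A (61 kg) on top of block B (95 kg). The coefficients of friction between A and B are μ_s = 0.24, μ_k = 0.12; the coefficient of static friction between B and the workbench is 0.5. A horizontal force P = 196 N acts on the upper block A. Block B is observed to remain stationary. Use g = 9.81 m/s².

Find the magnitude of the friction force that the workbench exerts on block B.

Between the blocks, N₁ = m_A g = 598.4 N.
So the A–B interface can sustain at most μ_s N₁ = 143.6 N of static friction.
Since P = 196 N > 143.6 N, A slides on B; the A–B friction is kinetic: f₁ = μ_k N₁ = 0.12×598.4 = 71.8 N.
B experiences an equal 71.8 N forward from A (third law). B is in equilibrium, so the floor supplies f₂ = 71.8 N of static friction (limit μ_s(m_A+m_B)g = 765.2 N, not exceeded).

f ≈ 71.8 N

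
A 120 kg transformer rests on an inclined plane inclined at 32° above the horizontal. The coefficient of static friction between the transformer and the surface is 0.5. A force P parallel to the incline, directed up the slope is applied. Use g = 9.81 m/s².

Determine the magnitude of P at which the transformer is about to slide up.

P ≈ 1120 N

At impending motion up the slope, friction acts down-slope at its limit: f = μ_s N.
P is parallel to the surface, so N = m g cos θ = 998 N.
Along the incline: P = m g sin θ + μ_s N = 624 + 0.5×998 = 1120 N.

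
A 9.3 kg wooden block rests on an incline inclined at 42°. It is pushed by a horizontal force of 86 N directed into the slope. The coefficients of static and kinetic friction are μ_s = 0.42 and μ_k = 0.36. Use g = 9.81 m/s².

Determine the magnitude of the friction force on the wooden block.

f ≈ 2.86 N (down the incline)

The horizontal push has a component P sin θ into the surface, so N = m g cos θ + P sin θ = 67.8 + 57.55 = 125.3 N.
Along the incline, the net driving force (taking up-slope positive) is P cos θ − m g sin θ = 63.91 − 61.05 = 2.864 N, so equilibrium requires friction f = -2.864 N (down-slope).
Maximum static friction: μ_s N = 0.42 × 125.3 = 52.64 N.
|f_req| = 2.864 ≤ 52.64 N → the wooden block is in equilibrium; friction equals the required value.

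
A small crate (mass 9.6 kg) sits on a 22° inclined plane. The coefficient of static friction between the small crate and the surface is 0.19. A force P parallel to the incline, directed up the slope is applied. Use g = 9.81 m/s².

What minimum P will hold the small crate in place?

P_min ≈ 18.7 N

The small crate tends to slide down (tan θ > μ_s), so at the point of impending slip friction acts up-slope at its limit: f = μ_s N.
P is parallel to the surface, so N = m g cos θ = 87.3 N.
Along the incline: P + μ_s N = m g sin θ, so P = 35.3 − 0.19×87.3 = 18.7 N.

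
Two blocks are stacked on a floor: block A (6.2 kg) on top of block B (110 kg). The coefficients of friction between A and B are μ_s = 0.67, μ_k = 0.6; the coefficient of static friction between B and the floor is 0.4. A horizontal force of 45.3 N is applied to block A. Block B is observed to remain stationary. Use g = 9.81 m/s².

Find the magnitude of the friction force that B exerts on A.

f ≈ 36.5 N

Between the blocks, N₁ = m_A g = 60.82 N.
So the A–B interface can sustain at most μ_s N₁ = 40.75 N of static friction.
Since P = 45.3 N > 40.75 N, A slides on B; the A–B friction is kinetic: f₁ = μ_k N₁ = 0.6×60.82 = 36.5 N.
B experiences an equal 36.5 N forward from A (third law). B is in equilibrium, so the floor supplies f₂ = 36.5 N of static friction (limit μ_s(m_A+m_B)g = 456 N, not exceeded).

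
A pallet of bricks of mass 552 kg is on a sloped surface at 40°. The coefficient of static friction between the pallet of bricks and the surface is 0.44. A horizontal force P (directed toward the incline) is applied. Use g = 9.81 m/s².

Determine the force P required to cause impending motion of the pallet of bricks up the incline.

P ≈ 11000 N

At impending motion up the slope, friction acts down-slope at its limit: f = μ_s N.
Perpendicular to the incline: N = m g cos θ + P sin θ.
Along the incline: P cos θ = m g sin θ + μ_s N = m g sin θ + μ_s (m g cos θ + P sin θ).
Solving, P (cos θ − μ_s sin θ) = m g (sin θ + μ_s cos θ), so P = 552×9.81×(sin 40° + 0.44 cos 40°)/(cos 40° − 0.44 sin 40°) = 5420×0.9798/0.4832 = 11000 N.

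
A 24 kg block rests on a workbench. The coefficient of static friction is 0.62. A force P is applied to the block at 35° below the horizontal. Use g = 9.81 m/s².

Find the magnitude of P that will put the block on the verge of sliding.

P ≈ 315 N

N = m g + P sin α (the push presses the block into the workbench).
At impending slip, P cos α = μ_s N = μ_s (m g + P sin α).
Solving: P (cos α − μ_s sin α) = μ_s m g → P = 0.62×235/(cos 35° − 0.62 sin 35°) = 146/0.4635 = 315 N.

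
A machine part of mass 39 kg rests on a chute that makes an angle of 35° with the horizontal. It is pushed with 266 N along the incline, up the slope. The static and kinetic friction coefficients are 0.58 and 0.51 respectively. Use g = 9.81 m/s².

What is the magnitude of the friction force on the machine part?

Normal force: N = m g cos θ = 39 × 9.81 × cos 35° = 313.4 N.
For equilibrium along the incline the friction force must supply f = m g sin θ − P = 219.4 − 266 = -46.56 N (positive meaning up-slope).
The static-friction ceiling is μ_s N = 0.58 × 313.4 = 181.8 N.
Since |-46.56| ≤ 181.8 N, no slip — friction simply equals what equilibrium demands.

f ≈ 46.6 N (down the incline)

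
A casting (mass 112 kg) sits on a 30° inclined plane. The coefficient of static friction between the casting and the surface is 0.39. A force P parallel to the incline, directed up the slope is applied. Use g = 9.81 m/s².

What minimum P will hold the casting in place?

P_min ≈ 178 N

The casting tends to slide down (tan θ > μ_s), so at the point of impending slip friction acts up-slope at its limit: f = μ_s N.
P is parallel to the surface, so N = m g cos θ = 952 N.
Along the incline: P + μ_s N = m g sin θ, so P = 549 − 0.39×952 = 178 N.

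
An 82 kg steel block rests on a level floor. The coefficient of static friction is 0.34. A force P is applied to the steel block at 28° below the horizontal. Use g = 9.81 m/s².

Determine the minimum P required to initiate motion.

P ≈ 378 N

N = m g + P sin α (the push presses the steel block into the level floor).
At impending slip, P cos α = μ_s N = μ_s (m g + P sin α).
Solving: P (cos α − μ_s sin α) = μ_s m g → P = 0.34×804/(cos 28° − 0.34 sin 28°) = 274/0.7233 = 378 N.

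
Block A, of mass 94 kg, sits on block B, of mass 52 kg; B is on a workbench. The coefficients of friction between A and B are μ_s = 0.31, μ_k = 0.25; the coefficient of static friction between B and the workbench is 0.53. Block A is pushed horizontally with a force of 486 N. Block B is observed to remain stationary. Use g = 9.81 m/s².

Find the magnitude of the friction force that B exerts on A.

f ≈ 231 N

The normal force B exerts on A is simply A's weight, N₁ = 922.1 N.
So the A–B interface can sustain at most μ_s N₁ = 285.9 N of static friction.
P = 486 N exceeds that limit, so A slips over B and the interface friction becomes kinetic: f₁ = μ_k N₁ = 0.25×922.1 = 231 N.
B experiences an equal 231 N forward from A (third law). B is in equilibrium, so the floor supplies f₂ = 231 N of static friction (limit μ_s(m_A+m_B)g = 759.1 N, not exceeded).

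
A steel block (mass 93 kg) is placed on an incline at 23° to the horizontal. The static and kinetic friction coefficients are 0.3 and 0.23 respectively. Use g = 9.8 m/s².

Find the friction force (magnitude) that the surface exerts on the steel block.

f ≈ 193 N (up the incline)

The normal reaction is N = m g cos θ = 838.9 N.
Along the slope the weight component is m g sin θ = 356.1 N; friction must supply exactly this, acting up-slope.
The static-friction ceiling is μ_s N = 0.3 × 838.9 = 251.7 N.
Since |356.1| > 251.7 N, static friction cannot hold it; the steel block slides down the incline and kinetic friction applies: f = μ_k N = 0.23 × 838.9 = 193 N.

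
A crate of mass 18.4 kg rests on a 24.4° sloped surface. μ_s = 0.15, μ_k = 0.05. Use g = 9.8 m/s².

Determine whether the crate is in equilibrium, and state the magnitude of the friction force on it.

N = m g cos θ = 164 N.
Down-slope weight component: m g sin θ = 74.5 N.
μ_s N = 24.6 N.
74.5 > 24.6 N, so it slides; kinetic friction f = μ_k N = 0.05×164 = 8.21 N.

f ≈ 8.21 N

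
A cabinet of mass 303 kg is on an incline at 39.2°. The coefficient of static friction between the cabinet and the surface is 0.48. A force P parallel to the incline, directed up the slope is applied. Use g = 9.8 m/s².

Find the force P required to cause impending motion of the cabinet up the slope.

At impending motion up the slope, friction acts down-slope at its limit: f = μ_s N.
P is parallel to the surface, so N = m g cos θ = 2300 N.
Along the incline: P = m g sin θ + μ_s N = 1880 + 0.48×2300 = 2980 N.

P ≈ 2980 N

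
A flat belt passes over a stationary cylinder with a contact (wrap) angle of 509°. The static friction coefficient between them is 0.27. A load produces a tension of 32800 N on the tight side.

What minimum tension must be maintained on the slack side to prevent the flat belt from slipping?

Capstan equation at impending slip: T_tight/T_slack = e^{μβ}.
β = 509° = 8.884 rad; e^{μβ} = e^{0.27×8.884} = 11.01.
T_slack = T_tight / e^{μβ} = 32800 / 11.01 = 2980 N.

T_min ≈ 2980 N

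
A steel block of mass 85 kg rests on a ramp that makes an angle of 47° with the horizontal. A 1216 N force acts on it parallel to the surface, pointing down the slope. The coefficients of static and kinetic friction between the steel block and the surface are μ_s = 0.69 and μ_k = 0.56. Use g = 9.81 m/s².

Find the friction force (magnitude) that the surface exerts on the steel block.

The normal reaction is N = m g cos θ = 568.7 N.
Parallel to the incline, ΣF = 0 gives f = m g sin θ + P = 609.8 + 1216 = 1826 N (up-slope positive).
Static friction can supply at most μ_s N = 392.4 N.
|1826| exceeds 392.4 N, so the steel block slips down-slope; friction is kinetic, f = μ_k N = 0.56×568.7 = 318 N.

f ≈ 318 N (up the incline)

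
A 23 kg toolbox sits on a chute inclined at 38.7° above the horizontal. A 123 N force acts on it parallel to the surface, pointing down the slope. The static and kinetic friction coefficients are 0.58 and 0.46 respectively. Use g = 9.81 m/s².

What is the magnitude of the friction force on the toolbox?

f ≈ 81 N (up the incline)

Perpendicular to the surface, N = m g cos θ = 23·9.81·cos 38.7° = 176.1 N.
The friction needed for equilibrium is m g sin θ + P = 141.1 + 123 = 264.1 N, measured positive up-slope.
Static friction can supply at most μ_s N = 102.1 N.
|264.1| exceeds 102.1 N, so the toolbox slips down-slope; friction is kinetic, f = μ_k N = 0.46×176.1 = 81 N.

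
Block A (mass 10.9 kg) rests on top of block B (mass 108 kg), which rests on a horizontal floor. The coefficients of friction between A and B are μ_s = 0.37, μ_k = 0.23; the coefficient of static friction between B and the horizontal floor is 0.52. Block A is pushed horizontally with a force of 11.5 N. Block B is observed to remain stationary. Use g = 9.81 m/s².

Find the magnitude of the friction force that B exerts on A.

Between the blocks, N₁ = m_A g = 106.9 N.
Maximum static friction on A from B: μ_s N₁ = 0.37×106.9 = 39.56 N.
P = 11.5 N is within that limit, so A and B move together (both at rest); the A–B friction is simply f₁ = P = 11.5 N.
B experiences an equal 11.5 N forward from A (third law). B is in equilibrium, so the floor supplies f₂ = 11.5 N of static friction (limit μ_s(m_A+m_B)g = 606.5 N, not exceeded).

f ≈ 11.5 N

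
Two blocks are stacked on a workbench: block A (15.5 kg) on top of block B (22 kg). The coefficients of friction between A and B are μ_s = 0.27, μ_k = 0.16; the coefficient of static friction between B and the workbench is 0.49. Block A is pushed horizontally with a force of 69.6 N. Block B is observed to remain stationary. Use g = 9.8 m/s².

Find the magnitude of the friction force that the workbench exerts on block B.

f ≈ 24.3 N

The normal force B exerts on A is simply A's weight, N₁ = 151.9 N.
Maximum static friction on A from B: μ_s N₁ = 0.27×151.9 = 41.01 N.
Since P = 69.6 N > 41.01 N, A slides on B; the A–B friction is kinetic: f₁ = μ_k N₁ = 0.16×151.9 = 24.3 N.
B experiences an equal 24.3 N forward from A (third law). B is in equilibrium, so the floor supplies f₂ = 24.3 N of static friction (limit μ_s(m_A+m_B)g = 180.1 N, not exceeded).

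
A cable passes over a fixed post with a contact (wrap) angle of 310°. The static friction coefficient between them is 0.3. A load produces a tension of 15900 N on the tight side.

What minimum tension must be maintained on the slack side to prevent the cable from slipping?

Capstan equation at impending slip: T_tight/T_slack = e^{μβ}.
β = 310° = 5.411 rad; e^{μβ} = e^{0.3×5.411} = 5.069.
T_slack = T_tight / e^{μβ} = 15900 / 5.069 = 3140 N.

T_min ≈ 3140 N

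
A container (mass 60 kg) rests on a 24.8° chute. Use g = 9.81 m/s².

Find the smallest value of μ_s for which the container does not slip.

At the slip threshold m g sin θ = μ_s m g cos θ, so μ_s,min = tan θ.
μ_s,min = tan 24.8° = 0.462.

μ_s,min ≈ 0.462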